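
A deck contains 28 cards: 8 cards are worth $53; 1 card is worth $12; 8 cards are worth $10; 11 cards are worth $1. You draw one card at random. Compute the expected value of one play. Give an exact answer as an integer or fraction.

E[payout] = (8/28)·53 + (1/28)·12 + (8/28)·10 + (11/28)·1 = 527/28

527/28 dollars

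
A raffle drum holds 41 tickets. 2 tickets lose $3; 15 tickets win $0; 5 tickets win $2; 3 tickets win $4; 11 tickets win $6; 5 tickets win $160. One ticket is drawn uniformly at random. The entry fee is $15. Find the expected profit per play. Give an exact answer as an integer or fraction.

267/41 dollars

E[payout] = (2/41)·(-3) + (15/41)·0 + (5/41)·2 + (3/41)·4 + (11/41)·6 + (5/41)·160 = 882/41
Expected profit = 882/41 − 15 = 267/41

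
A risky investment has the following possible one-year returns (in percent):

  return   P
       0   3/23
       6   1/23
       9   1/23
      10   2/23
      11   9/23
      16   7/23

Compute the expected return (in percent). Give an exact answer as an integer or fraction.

E[X] = (3/23)·0 + (1/23)·6 + (1/23)·9 + (2/23)·10 + (9/23)·11 + (7/23)·16
     = 246/23

246/23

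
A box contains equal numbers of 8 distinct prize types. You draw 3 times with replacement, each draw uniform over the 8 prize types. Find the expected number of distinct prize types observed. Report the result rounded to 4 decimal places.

Let Xⱼ=1 if type j appears at least once. P(Xⱼ=1) = 1 − ((8−1)/8)^3 = 169/512.
E[#distinct] = 8·169/512 = 169/64.
≈ 2.6406

2.6406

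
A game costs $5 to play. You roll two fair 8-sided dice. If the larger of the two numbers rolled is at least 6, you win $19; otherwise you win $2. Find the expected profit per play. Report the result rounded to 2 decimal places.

E[payout] = (25/64)·2 + (39/64)·19 = 791/64
Expected profit = 791/64 − 5 = 471/64 ≈ $7.36

$7.36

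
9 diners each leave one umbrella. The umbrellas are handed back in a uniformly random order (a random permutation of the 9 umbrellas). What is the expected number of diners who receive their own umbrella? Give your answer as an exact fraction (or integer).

Let Xᵢ = 1 if person i gets their own umbrella. For each i, P(Xᵢ=1) = 1/9.
By linearity of expectation, E[X₁+…+X_9] = 9·(1/9) = 1.

1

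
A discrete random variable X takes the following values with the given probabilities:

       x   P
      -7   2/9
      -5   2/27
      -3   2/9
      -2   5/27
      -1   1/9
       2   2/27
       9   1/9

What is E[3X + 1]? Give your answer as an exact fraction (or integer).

E[3x+1] = (2/9)·(-20) + (2/27)·(-14) + (2/9)·(-8) + (5/27)·(-5) + (1/9)·(-2) + (2/27)·7 + (1/9)·28
     = -43/9

-43/9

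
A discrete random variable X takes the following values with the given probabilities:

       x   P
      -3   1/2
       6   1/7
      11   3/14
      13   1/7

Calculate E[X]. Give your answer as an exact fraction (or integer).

E[X] = (1/2)·(-3) + (1/7)·6 + (3/14)·11 + (1/7)·13
     = 25/7

25/7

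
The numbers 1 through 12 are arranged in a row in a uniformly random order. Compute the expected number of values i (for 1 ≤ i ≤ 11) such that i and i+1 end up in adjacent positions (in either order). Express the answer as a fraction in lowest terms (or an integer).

11/6

For each i ∈ {1,…,11}, let Xᵢ = 1 if i and i+1 are adjacent. P(Xᵢ=1) = 2·(12−1)!/12! = 2/12.
By linearity, E[ΣXᵢ] = (11)·(2/12) = 11/6.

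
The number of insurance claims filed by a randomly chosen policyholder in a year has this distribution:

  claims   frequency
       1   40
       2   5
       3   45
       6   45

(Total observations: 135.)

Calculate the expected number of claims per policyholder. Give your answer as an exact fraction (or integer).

91/27

Total = 135, so P(claims=1) = 40/135, etc.
E[X] = (8/27)·1 + (1/27)·2 + (1/3)·3 + (1/3)·6
     = 91/27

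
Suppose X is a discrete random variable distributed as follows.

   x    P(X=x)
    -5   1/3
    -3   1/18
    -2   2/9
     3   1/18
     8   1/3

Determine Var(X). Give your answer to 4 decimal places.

31.2469

E[X] = (1/3)·(-5) + (1/18)·(-3) + (2/9)·(-2) + (1/18)·3 + (1/3)·8 = 5/9
E[X²] = (1/3)·25 + (1/18)·9 + (2/9)·4 + (1/18)·9 + (1/3)·64 = 284/9
Var(X) = 284/9 − (5/9)² = 2531/81 ≈ 31.2469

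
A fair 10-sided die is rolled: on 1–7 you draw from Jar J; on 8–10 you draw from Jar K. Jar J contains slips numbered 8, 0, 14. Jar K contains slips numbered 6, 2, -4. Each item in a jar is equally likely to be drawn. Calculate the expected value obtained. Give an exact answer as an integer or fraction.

83/15

E[X | Jar J] = (8 + 0 + 14)/3 = 22/3
E[X | Jar K] = (6 + 2 − 4)/3 = 4/3
E[X] = (7/10)·22/3 + (3/10)·4/3 = 83/15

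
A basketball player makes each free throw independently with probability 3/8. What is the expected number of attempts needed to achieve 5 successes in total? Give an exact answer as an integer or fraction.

40/3

By linearity (sum of 5 independent geometric waits), E[trials] = 5/p = 5/(3/8) = 40/3.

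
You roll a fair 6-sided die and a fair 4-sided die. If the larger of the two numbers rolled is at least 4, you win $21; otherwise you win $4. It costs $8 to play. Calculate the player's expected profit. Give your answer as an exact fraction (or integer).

53/8 dollars

E[payout] = (3/8)·4 + (5/8)·21 = 117/8
Expected profit = 117/8 − 8 = 53/8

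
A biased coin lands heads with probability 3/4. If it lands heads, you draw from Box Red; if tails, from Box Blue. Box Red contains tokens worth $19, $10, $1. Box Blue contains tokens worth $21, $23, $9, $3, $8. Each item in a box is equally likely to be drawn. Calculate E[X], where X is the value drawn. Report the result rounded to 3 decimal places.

$10.700

E[X | Box Red] = (19 + 10 + 1)/3 = 10
E[X | Box Blue] = (21 + 23 + 9 + 3 + 8)/5 = 64/5
E[X] = (3/4)·10 + (1/4)·64/5 = 107/10 ≈ 10.700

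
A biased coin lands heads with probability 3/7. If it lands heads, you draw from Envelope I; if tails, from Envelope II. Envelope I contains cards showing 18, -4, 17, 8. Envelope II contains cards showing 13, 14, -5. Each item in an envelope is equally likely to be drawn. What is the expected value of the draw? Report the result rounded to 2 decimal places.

8.37

E[X | Envelope I] = (18 − 4 + 17 + 8)/4 = 39/4
E[X | Envelope II] = (13 + 14 − 5)/3 = 22/3
E[X] = (3/7)·39/4 + (4/7)·22/3 = 703/84 ≈ 8.37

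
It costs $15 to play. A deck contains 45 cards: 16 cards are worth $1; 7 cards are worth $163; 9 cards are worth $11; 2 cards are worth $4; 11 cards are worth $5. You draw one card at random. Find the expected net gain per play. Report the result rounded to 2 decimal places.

$14.31

E[payout] = (16/45)·1 + (7/45)·163 + (9/45)·11 + (2/45)·4 + (11/45)·5 = 1319/45
Expected profit = 1319/45 − 15 = 644/45 ≈ $14.31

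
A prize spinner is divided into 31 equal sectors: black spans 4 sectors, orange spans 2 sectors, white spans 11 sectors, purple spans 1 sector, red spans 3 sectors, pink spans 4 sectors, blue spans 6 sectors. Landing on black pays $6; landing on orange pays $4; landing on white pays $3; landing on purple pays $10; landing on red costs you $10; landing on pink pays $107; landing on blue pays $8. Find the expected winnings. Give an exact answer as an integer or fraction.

521/31 dollars

E[payout] = (4/31)·6 + (2/31)·4 + (11/31)·3 + (1/31)·10 + (3/31)·(-10) + (4/31)·107 + (6/31)·8 = 521/31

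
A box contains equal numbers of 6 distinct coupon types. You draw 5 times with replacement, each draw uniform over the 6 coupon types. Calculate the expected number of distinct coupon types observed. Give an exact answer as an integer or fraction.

4651/1296

Let Xⱼ=1 if type j appears at least once. P(Xⱼ=1) = 1 − ((6−1)/6)^5 = 4651/7776.
E[#distinct] = 6·4651/7776 = 4651/1296.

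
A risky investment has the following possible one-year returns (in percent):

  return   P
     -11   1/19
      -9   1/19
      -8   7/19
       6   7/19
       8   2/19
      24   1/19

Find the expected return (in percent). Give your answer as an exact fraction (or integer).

E[X] = (1/19)·(-11) + (1/19)·(-9) + (7/19)·(-8) + (7/19)·6 + (2/19)·8 + (1/19)·24
     = 6/19

6/19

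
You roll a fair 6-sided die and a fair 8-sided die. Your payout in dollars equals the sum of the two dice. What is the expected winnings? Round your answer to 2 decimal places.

$8.00

Distribution of the sum of the two dice: 2 w.p. 1/48, 3 w.p. 1/24, 4 w.p. 1/16, 5 w.p. 1/12, 6 w.p. 5/48, 7 w.p. 1/8, …
E[payout] = (1/48)·2 + (1/24)·3 + (1/16)·4 + (1/12)·5 + (5/48)·6 + (1/8)·7 + (1/8)·8 + (1/8)·9 + (5/48)·10 + (1/12)·11 + (1/16)·12 + (1/24)·13 + (1/48)·14 = 8
≈ $8.00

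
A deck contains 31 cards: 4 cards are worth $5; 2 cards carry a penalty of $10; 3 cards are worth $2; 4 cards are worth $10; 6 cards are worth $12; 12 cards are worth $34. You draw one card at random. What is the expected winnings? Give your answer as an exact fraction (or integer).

E[payout] = (4/31)·5 + (2/31)·(-10) + (3/31)·2 + (4/31)·10 + (6/31)·12 + (12/31)·34 = 526/31

526/31 dollars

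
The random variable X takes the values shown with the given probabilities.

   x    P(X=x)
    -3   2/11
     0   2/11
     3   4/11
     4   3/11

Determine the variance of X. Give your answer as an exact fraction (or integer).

798/121

E[X] = (2/11)·(-3) + (2/11)·0 + (4/11)·3 + (3/11)·4 = 18/11
E[X²] = (2/11)·9 + (2/11)·0 + (4/11)·9 + (3/11)·16 = 102/11
Var(X) = 102/11 − (18/11)² = 798/121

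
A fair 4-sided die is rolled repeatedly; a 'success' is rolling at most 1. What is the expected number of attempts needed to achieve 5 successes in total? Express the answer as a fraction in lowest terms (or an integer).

By linearity (sum of 5 independent geometric waits), E[trials] = 5/p = 5/(1/4) = 20.

20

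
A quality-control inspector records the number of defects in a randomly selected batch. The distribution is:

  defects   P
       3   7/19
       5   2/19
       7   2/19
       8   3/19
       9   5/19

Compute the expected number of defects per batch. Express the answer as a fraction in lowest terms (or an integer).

6

E[X] = (7/19)·3 + (2/19)·5 + (2/19)·7 + (3/19)·8 + (5/19)·9
     = 6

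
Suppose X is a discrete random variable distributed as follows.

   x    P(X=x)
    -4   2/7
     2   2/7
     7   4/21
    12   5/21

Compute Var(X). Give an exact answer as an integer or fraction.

15980/441

E[X] = (2/7)·(-4) + (2/7)·2 + (4/21)·7 + (5/21)·12 = 76/21
E[X²] = (2/7)·16 + (2/7)·4 + (4/21)·49 + (5/21)·144 = 148/3
Var(X) = 148/3 − (76/21)² = 15980/441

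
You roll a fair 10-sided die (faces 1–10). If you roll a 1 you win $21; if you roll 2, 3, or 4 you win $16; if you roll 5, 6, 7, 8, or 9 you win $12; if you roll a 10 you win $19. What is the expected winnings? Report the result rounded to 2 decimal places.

$14.80

E[payout] = (1/2)·12 + (3/10)·16 + (1/10)·19 + (1/10)·21 = 74/5
≈ $14.80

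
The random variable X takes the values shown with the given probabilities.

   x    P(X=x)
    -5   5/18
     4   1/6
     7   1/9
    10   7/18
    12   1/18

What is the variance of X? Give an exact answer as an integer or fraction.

13181/324

E[X] = (5/18)·(-5) + (1/6)·4 + (1/9)·7 + (7/18)·10 + (1/18)·12 = 83/18
E[X²] = (5/18)·25 + (1/6)·16 + (1/9)·49 + (7/18)·100 + (1/18)·144 = 1115/18
Var(X) = 1115/18 − (83/18)² = 13181/324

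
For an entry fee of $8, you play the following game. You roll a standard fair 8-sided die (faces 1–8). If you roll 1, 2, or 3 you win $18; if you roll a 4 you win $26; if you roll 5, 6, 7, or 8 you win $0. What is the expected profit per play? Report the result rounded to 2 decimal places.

E[payout] = (1/2)·0 + (3/8)·18 + (1/8)·26 = 10
Expected profit = 10 − 8 = 2 ≈ $2.00

$2.00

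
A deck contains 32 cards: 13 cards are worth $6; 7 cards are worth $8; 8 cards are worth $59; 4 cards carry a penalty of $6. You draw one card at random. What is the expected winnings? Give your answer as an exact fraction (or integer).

291/16 dollars

E[payout] = (13/32)·6 + (7/32)·8 + (8/32)·59 + (4/32)·(-6) = 291/16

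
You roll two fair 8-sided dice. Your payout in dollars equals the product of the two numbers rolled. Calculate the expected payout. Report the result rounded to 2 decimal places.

Distribution of the product of the two numbers rolled: 1 w.p. 1/64, 2 w.p. 1/32, 3 w.p. 1/32, 4 w.p. 3/64, 5 w.p. 1/32, 6 w.p. 1/16, …
E[payout] = (1/64)·1 + (1/32)·2 + (1/32)·3 + (3/64)·4 + (1/32)·5 + (1/16)·6 + (1/32)·7 + (1/16)·8 + (1/64)·9 + (1/32)·10 + (1/16)·12 + (1/32)·14 + (1/32)·15 + (3/64)·16 + (1/32)·18 + (1/32)·20 + (1/32)·21 + (1/16)·24 + (1/64)·25 + (1/32)·28 + (1/32)·30 + (1/32)·32 + (1/32)·35 + (1/64)·36 + (1/32)·40 + (1/32)·42 + (1/32)·48 + (1/64)·49 + (1/32)·56 + (1/64)·64 = 81/4
≈ $20.25

$20.25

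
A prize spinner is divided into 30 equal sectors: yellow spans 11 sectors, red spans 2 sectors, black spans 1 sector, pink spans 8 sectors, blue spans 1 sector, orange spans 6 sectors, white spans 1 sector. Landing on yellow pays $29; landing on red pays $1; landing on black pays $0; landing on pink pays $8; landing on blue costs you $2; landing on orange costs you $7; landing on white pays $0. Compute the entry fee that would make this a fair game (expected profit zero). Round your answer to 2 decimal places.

E[payout] = (11/30)·29 + (2/30)·1 + (1/30)·0 + (8/30)·8 + (1/30)·(-2) + (6/30)·(-7) + (1/30)·0 = 341/30
Fair fee = E[payout] = 341/30 ≈ $11.37

$11.37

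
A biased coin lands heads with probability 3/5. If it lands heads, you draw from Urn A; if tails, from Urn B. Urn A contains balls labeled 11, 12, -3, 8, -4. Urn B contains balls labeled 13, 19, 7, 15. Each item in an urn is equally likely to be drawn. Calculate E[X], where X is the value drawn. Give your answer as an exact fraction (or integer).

207/25

E[X | Urn A] = (11 + 12 − 3 + 8 − 4)/5 = 24/5
E[X | Urn B] = (13 + 19 + 7 + 15)/4 = 27/2
E[X] = (3/5)·24/5 + (2/5)·27/2 = 207/25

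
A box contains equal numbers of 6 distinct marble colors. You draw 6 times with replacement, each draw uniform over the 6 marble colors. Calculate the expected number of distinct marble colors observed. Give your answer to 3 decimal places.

Let Xⱼ=1 if type j appears at least once. P(Xⱼ=1) = 1 − ((6−1)/6)^6 = 31031/46656.
E[#distinct] = 6·31031/46656 = 31031/7776.
≈ 3.991

3.991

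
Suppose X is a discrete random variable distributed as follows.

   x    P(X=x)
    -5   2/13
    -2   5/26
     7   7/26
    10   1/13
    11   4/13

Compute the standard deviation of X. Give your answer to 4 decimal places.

6.2347

E[X] = 127/26, E[X²] = 1631/26
Var(X) = E[X²] − (E[X])² = 1631/26 − 16129/676 = 26277/676
SD(X) = √(26277/676) ≈ 6.2347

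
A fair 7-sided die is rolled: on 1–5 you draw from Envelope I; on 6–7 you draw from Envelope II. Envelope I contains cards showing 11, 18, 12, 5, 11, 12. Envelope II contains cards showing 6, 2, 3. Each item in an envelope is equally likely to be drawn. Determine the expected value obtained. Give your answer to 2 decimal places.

E[X | Envelope I] = (11 + 18 + 12 + 5 + 11 + 12)/6 = 23/2
E[X | Envelope II] = (6 + 2 + 3)/3 = 11/3
E[X] = (5/7)·23/2 + (2/7)·11/3 = 389/42 ≈ 9.26

9.26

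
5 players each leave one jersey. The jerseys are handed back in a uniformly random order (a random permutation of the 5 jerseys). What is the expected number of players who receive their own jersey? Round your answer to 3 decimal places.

Let Xᵢ = 1 if person i gets their own jersey. For each i, P(Xᵢ=1) = 1/5.
By linearity of expectation, E[X₁+…+X_5] = 5·(1/5) = 1.
≈ 1.000

1.000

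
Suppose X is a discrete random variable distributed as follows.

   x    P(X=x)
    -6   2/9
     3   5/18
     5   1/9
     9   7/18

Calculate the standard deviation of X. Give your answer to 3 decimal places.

E[X] = 32/9, E[X²] = 403/9
Var(X) = E[X²] − (E[X])² = 403/9 − 1024/81 = 2603/81
SD(X) = √(2603/81) ≈ 5.669

5.669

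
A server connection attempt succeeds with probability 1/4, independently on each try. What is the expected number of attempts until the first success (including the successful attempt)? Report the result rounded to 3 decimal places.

4.000

For a geometric distribution, E[trials] = 1/p = 1/(1/4) = 4.
≈ 4.000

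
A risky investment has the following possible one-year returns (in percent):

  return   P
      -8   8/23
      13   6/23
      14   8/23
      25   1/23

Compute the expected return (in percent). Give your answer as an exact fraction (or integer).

151/23

E[X] = (8/23)·(-8) + (6/23)·13 + (8/23)·14 + (1/23)·25
     = 151/23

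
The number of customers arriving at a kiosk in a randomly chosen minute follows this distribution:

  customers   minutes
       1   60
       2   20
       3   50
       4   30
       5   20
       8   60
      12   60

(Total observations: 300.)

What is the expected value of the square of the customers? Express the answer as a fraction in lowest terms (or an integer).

Total = 300, so P(customers=1) = 60/300, etc.
E[X²] = (1/5)·1 + (1/15)·4 + (1/6)·9 + (1/10)·16 + (1/15)·25 + (1/5)·64 + (1/5)·144
     = 281/6

281/6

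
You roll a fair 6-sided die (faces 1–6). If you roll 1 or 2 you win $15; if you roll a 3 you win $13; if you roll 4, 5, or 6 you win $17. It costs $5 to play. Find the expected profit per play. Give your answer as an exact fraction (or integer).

32/3 dollars

E[payout] = (1/6)·13 + (1/3)·15 + (1/2)·17 = 47/3
Expected profit = 47/3 − 5 = 32/3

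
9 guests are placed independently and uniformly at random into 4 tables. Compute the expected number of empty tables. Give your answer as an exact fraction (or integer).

19683/65536

Let Xⱼ=1 if table j is empty. P(Xⱼ=1) = ((4-1)/4)^9 = 19683/262144.
By linearity, E[#empty] = 4·19683/262144 = 19683/65536.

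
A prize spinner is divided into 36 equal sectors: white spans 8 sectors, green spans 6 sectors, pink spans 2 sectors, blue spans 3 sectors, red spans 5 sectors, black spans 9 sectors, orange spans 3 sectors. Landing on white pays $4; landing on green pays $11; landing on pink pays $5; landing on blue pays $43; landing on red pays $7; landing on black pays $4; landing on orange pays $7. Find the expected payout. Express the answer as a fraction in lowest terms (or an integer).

329/36 dollars

E[payout] = (8/36)·4 + (6/36)·11 + (2/36)·5 + (3/36)·43 + (5/36)·7 + (9/36)·4 + (3/36)·7 = 329/36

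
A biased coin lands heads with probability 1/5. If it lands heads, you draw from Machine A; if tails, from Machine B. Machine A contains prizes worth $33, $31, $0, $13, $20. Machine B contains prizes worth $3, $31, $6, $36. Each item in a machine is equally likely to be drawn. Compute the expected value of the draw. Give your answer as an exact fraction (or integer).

477/25 dollars

E[X | Machine A] = (33 + 31 + 0 + 13 + 20)/5 = 97/5
E[X | Machine B] = (3 + 31 + 6 + 36)/4 = 19
E[X] = (1/5)·97/5 + (4/5)·19 = 477/25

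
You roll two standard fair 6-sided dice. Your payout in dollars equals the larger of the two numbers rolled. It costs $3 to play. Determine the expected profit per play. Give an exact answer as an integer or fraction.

Distribution of the larger of the two numbers rolled: 1 w.p. 1/36, 2 w.p. 1/12, 3 w.p. 5/36, 4 w.p. 7/36, 5 w.p. 1/4, 6 w.p. 11/36
E[payout] = (1/36)·1 + (1/12)·2 + (5/36)·3 + (7/36)·4 + (1/4)·5 + (11/36)·6 = 161/36
Expected profit = 161/36 − 3 = 53/36

53/36 dollars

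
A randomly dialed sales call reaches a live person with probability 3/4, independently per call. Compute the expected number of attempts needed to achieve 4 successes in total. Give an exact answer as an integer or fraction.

By linearity (sum of 4 independent geometric waits), E[trials] = 4/p = 4/(3/4) = 16/3.

16/3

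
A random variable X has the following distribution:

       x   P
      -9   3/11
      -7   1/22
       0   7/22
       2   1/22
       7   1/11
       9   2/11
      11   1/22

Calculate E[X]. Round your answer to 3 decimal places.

E[X] = (3/11)·(-9) + (1/22)·(-7) + (7/22)·0 + (1/22)·2 + (1/11)·7 + (2/11)·9 + (1/22)·11
     = 1/11 ≈ 0.091

0.091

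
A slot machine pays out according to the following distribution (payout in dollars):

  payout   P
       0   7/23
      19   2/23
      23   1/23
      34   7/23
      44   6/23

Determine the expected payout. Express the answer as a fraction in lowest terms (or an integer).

563/23 dollars

E[X] = (7/23)·0 + (2/23)·19 + (1/23)·23 + (7/23)·34 + (6/23)·44
     = 563/23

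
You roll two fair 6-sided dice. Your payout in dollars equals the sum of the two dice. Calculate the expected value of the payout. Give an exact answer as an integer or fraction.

$7

Distribution of the sum of the two dice: 2 w.p. 1/36, 3 w.p. 1/18, 4 w.p. 1/12, 5 w.p. 1/9, 6 w.p. 5/36, 7 w.p. 1/6, …
E[payout] = (1/36)·2 + (1/18)·3 + (1/12)·4 + (1/9)·5 + (5/36)·6 + (1/6)·7 + (5/36)·8 + (1/9)·9 + (1/12)·10 + (1/18)·11 + (1/36)·12 = 7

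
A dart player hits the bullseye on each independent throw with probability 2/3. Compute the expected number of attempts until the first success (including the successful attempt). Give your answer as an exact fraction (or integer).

For a geometric distribution, E[trials] = 1/p = 1/(2/3) = 3/2.

3/2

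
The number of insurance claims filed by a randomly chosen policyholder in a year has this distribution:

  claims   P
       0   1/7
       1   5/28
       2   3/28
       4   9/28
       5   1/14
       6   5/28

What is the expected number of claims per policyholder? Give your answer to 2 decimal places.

E[X] = (1/7)·0 + (5/28)·1 + (3/28)·2 + (9/28)·4 + (1/14)·5 + (5/28)·6
     = 87/28 ≈ 3.11

3.11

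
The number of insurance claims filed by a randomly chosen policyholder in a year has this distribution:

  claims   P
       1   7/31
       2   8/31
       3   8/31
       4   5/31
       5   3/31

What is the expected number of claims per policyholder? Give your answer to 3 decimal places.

E[X] = (7/31)·1 + (8/31)·2 + (8/31)·3 + (5/31)·4 + (3/31)·5
     = 82/31 ≈ 2.645

2.645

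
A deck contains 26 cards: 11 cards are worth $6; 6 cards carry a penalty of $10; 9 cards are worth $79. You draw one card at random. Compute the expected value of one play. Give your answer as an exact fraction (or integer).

E[payout] = (11/26)·6 + (6/26)·(-10) + (9/26)·79 = 717/26

717/26 dollars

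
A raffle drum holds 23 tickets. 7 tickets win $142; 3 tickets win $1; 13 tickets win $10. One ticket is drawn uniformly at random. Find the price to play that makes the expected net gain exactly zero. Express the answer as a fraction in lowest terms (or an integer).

$49

E[payout] = (7/23)·142 + (3/23)·1 + (13/23)·10 = 49
Fair fee = E[payout] = 49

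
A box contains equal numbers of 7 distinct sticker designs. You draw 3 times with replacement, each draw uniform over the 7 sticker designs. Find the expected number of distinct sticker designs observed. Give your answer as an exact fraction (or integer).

127/49

Let Xⱼ=1 if type j appears at least once. P(Xⱼ=1) = 1 − ((7−1)/7)^3 = 127/343.
E[#distinct] = 7·127/343 = 127/49.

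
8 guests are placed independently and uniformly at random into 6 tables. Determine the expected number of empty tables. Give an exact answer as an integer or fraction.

390625/279936

Let Xⱼ=1 if table j is empty. P(Xⱼ=1) = ((6-1)/6)^8 = 390625/1679616.
By linearity, E[#empty] = 6·390625/1679616 = 390625/279936.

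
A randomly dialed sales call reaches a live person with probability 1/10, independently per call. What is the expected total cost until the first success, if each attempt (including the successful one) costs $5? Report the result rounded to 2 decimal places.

$50.00

E[#attempts] = 1/p = 10; E[cost] = 5·10 = 50.
≈ 50.00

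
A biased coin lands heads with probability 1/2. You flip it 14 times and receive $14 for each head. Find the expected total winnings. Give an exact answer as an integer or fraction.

$98

E[#heads] = 14·1/2 = 7 (linearity over flips).
E[winnings] = 14·7 = 98.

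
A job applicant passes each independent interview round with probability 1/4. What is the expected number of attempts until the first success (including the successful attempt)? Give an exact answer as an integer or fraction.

For a geometric distribution, E[trials] = 1/p = 1/(1/4) = 4.

4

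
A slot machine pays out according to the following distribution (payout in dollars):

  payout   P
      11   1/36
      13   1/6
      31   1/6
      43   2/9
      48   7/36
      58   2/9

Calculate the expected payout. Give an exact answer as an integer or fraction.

473/12 dollars

E[X] = (1/36)·11 + (1/6)·13 + (1/6)·31 + (2/9)·43 + (7/36)·48 + (2/9)·58
     = 473/12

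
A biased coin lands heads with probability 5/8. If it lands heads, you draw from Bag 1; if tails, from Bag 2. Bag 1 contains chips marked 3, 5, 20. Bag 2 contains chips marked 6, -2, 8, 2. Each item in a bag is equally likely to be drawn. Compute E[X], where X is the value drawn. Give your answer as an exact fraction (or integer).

E[X | Bag 1] = (3 + 5 + 20)/3 = 28/3
E[X | Bag 2] = (6 − 2 + 8 + 2)/4 = 7/2
E[X] = (5/8)·28/3 + (3/8)·7/2 = 343/48

343/48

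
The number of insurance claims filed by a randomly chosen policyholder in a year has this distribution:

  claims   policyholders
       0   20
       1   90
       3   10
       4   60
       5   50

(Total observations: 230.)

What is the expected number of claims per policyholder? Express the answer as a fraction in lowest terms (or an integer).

61/23

Total = 230, so P(claims=0) = 20/230, etc.
E[X] = (2/23)·0 + (9/23)·1 + (1/23)·3 + (6/23)·4 + (5/23)·5
     = 61/23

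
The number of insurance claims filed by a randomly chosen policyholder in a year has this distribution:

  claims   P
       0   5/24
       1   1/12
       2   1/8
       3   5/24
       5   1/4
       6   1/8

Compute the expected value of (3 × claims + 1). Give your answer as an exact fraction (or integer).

79/8

E[3x+1] = (5/24)·1 + (1/12)·4 + (1/8)·7 + (5/24)·10 + (1/4)·16 + (1/8)·19
     = 79/8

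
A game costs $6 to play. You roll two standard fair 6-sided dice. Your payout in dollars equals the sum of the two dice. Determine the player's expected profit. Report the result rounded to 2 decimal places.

Distribution of the sum of the two dice: 2 w.p. 1/36, 3 w.p. 1/18, 4 w.p. 1/12, 5 w.p. 1/9, 6 w.p. 5/36, 7 w.p. 1/6, …
E[payout] = (1/36)·2 + (1/18)·3 + (1/12)·4 + (1/9)·5 + (5/36)·6 + (1/6)·7 + (5/36)·8 + (1/9)·9 + (1/12)·10 + (1/18)·11 + (1/36)·12 = 7
Expected profit = 7 − 6 = 1 ≈ $1.00

$1.00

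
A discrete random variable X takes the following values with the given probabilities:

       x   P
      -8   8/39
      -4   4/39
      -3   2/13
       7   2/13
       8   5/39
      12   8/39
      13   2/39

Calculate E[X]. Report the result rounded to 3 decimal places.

E[X] = (8/39)·(-8) + (4/39)·(-4) + (2/13)·(-3) + (2/13)·7 + (5/39)·8 + (8/39)·12 + (2/39)·13
     = 106/39 ≈ 2.718

2.718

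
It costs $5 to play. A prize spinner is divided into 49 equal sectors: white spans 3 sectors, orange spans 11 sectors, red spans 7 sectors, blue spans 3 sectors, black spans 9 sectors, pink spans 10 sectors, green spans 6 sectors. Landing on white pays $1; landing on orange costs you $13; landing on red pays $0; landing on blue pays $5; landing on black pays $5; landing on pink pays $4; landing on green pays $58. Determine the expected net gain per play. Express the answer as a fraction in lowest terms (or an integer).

E[payout] = (3/49)·1 + (11/49)·(-13) + (7/49)·0 + (3/49)·5 + (9/49)·5 + (10/49)·4 + (6/49)·58 = 44/7
Expected profit = 44/7 − 5 = 9/7

9/7 dollars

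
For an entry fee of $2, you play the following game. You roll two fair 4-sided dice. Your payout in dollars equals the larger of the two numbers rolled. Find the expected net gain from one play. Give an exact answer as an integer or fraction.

9/8 dollars

Distribution of the larger of the two numbers rolled: 1 w.p. 1/16, 2 w.p. 3/16, 3 w.p. 5/16, 4 w.p. 7/16
E[payout] = (1/16)·1 + (3/16)·2 + (5/16)·3 + (7/16)·4 = 25/8
Expected profit = 25/8 − 2 = 9/8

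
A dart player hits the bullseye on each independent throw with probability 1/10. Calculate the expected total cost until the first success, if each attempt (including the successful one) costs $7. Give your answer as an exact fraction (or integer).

$70

E[#attempts] = 1/p = 10; E[cost] = 7·10 = 70.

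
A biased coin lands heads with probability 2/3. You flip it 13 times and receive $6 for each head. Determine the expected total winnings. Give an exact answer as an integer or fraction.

E[#heads] = 13·2/3 = 26/3 (linearity over flips).
E[winnings] = 6·26/3 = 52.

$52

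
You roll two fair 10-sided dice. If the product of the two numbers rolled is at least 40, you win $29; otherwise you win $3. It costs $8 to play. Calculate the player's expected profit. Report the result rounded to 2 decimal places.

E[payout] = (17/25)·3 + (8/25)·29 = 283/25
Expected profit = 283/25 − 8 = 83/25 ≈ $3.32

$3.32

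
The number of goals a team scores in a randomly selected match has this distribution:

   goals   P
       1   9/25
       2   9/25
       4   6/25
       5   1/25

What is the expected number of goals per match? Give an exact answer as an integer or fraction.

56/25

E[X] = (9/25)·1 + (9/25)·2 + (6/25)·4 + (1/25)·5
     = 56/25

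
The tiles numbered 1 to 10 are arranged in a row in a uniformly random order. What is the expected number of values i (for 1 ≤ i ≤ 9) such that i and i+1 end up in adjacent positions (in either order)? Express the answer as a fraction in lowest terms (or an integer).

For each i ∈ {1,…,9}, let Xᵢ = 1 if i and i+1 are adjacent. P(Xᵢ=1) = 2·(10−1)!/10! = 2/10.
By linearity, E[ΣXᵢ] = (9)·(2/10) = 9/5.

9/5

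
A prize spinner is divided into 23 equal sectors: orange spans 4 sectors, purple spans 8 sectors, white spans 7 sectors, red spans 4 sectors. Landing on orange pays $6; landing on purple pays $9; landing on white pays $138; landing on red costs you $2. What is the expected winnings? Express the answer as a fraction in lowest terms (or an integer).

1054/23 dollars

E[payout] = (4/23)·6 + (8/23)·9 + (7/23)·138 + (4/23)·(-2) = 1054/23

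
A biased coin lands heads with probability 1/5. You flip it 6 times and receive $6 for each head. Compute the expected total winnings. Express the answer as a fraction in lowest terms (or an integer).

36/5 dollars

E[#heads] = 6·1/5 = 6/5 (linearity over flips).
E[winnings] = 6·6/5 = 36/5.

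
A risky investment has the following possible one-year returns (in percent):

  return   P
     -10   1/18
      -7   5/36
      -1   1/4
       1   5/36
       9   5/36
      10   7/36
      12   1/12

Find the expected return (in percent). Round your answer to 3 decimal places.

E[X] = (1/18)·(-10) + (5/36)·(-7) + (1/4)·(-1) + (5/36)·1 + (5/36)·9 + (7/36)·10 + (1/12)·12
     = 23/9 ≈ 2.556

2.556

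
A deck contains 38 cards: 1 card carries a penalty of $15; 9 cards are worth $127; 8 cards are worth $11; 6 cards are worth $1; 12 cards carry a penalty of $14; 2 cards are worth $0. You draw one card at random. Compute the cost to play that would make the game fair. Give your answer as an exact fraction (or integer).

527/19 dollars

E[payout] = (1/38)·(-15) + (9/38)·127 + (8/38)·11 + (6/38)·1 + (12/38)·(-14) + (2/38)·0 = 527/19
Fair fee = E[payout] = 527/19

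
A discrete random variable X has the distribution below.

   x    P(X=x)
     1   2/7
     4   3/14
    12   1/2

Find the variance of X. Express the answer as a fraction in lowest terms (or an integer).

1210/49

E[X] = (2/7)·1 + (3/14)·4 + (1/2)·12 = 50/7
E[X²] = (2/7)·1 + (3/14)·16 + (1/2)·144 = 530/7
Var(X) = 530/7 − (50/7)² = 1210/49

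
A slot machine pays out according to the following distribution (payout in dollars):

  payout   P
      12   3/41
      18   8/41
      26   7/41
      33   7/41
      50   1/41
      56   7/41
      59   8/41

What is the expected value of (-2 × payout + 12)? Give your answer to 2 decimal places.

E[-2x+12] = (3/41)·(-12) + (8/41)·(-24) + (7/41)·(-40) + (7/41)·(-54) + (1/41)·(-88) + (7/41)·(-100) + (8/41)·(-106)
     = -2522/41 ≈ -61.51

-61.51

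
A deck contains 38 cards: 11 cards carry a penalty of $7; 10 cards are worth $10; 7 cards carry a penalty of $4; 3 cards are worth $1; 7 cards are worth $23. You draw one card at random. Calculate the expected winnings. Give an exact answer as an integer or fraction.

159/38 dollars

E[payout] = (11/38)·(-7) + (10/38)·10 + (7/38)·(-4) + (3/38)·1 + (7/38)·23 = 159/38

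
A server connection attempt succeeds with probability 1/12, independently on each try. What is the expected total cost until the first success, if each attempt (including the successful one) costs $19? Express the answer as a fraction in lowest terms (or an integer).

E[#attempts] = 1/p = 12; E[cost] = 19·12 = 228.

$228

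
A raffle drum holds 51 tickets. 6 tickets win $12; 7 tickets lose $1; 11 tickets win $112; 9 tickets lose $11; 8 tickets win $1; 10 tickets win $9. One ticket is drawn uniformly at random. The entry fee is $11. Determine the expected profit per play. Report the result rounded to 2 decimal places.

E[payout] = (6/51)·12 + (7/51)·(-1) + (11/51)·112 + (9/51)·(-11) + (8/51)·1 + (10/51)·9 = 432/17
Expected profit = 432/17 − 11 = 245/17 ≈ $14.41

$14.41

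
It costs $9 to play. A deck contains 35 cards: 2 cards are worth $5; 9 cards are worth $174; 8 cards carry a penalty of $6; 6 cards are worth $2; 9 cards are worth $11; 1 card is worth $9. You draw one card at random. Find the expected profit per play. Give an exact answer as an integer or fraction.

1333/35 dollars

E[payout] = (2/35)·5 + (9/35)·174 + (8/35)·(-6) + (6/35)·2 + (9/35)·11 + (1/35)·9 = 1648/35
Expected profit = 1648/35 − 9 = 1333/35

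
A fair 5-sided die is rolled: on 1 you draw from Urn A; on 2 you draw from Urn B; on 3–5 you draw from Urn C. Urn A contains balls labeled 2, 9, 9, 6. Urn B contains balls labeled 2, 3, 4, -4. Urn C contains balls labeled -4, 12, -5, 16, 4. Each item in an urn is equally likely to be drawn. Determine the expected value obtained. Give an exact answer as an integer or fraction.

E[X | Urn A] = (2 + 9 + 9 + 6)/4 = 13/2
E[X | Urn B] = (2 + 3 + 4 − 4)/4 = 5/4
E[X | Urn C] = (-4 + 12 − 5 + 16 + 4)/5 = 23/5
E[X] = (1/5)·13/2 + (1/5)·5/4 + (3/5)·23/5 = 431/100

431/100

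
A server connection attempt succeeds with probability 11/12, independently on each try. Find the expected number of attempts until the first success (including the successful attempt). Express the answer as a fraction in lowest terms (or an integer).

12/11

For a geometric distribution, E[trials] = 1/p = 1/(11/12) = 12/11.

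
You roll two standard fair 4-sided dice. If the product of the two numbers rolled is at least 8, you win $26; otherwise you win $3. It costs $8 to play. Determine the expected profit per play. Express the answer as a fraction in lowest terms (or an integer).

29/8 dollars

E[payout] = (5/8)·3 + (3/8)·26 = 93/8
Expected profit = 93/8 − 8 = 29/8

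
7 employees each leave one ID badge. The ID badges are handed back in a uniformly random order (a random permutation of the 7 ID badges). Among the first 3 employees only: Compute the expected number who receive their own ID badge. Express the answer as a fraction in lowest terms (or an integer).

3/7

Let Xᵢ = 1 if person i gets their own ID badge. For each i, P(Xᵢ=1) = 1/7.
By linearity of expectation, E[X₁+…+X_3] = 3·(1/7) = 3/7.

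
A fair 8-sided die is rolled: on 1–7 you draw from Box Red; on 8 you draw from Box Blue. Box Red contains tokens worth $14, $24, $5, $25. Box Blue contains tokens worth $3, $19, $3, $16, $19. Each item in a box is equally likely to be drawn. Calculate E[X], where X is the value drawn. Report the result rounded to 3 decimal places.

E[X | Box Red] = (14 + 24 + 5 + 25)/4 = 17
E[X | Box Blue] = (3 + 19 + 3 + 16 + 19)/5 = 12
E[X] = (7/8)·17 + (1/8)·12 = 131/8 ≈ 16.375

$16.375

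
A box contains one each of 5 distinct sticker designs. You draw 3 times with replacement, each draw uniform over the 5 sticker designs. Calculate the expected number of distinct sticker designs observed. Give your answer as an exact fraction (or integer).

Let Xⱼ=1 if type j appears at least once. P(Xⱼ=1) = 1 − ((5−1)/5)^3 = 61/125.
E[#distinct] = 5·61/125 = 61/25.

61/25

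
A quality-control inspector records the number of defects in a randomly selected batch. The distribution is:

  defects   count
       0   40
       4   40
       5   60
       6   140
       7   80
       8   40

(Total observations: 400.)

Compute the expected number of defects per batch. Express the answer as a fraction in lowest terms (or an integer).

Total = 400, so P(defects=0) = 40/400, etc.
E[X] = (1/10)·0 + (1/10)·4 + (3/20)·5 + (7/20)·6 + (1/5)·7 + (1/10)·8
     = 109/20

109/20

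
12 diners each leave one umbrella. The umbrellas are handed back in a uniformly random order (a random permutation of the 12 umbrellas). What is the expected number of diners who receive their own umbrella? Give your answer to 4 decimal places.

Let Xᵢ = 1 if person i gets their own umbrella. For each i, P(Xᵢ=1) = 1/12.
By linearity of expectation, E[X₁+…+X_12] = 12·(1/12) = 1.
≈ 1.0000

1.0000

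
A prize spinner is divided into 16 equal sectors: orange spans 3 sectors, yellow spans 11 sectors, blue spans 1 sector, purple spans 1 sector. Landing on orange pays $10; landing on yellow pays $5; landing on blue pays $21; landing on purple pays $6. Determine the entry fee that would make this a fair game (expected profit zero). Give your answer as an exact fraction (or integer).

$7

E[payout] = (3/16)·10 + (11/16)·5 + (1/16)·21 + (1/16)·6 = 7
Fair fee = E[payout] = 7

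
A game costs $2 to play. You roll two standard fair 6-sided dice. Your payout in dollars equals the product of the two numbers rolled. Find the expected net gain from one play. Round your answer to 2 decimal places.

$10.25

Distribution of the product of the two numbers rolled: 1 w.p. 1/36, 2 w.p. 1/18, 3 w.p. 1/18, 4 w.p. 1/12, 5 w.p. 1/18, 6 w.p. 1/9, …
E[payout] = (1/36)·1 + (1/18)·2 + (1/18)·3 + (1/12)·4 + (1/18)·5 + (1/9)·6 + (1/18)·8 + (1/36)·9 + (1/18)·10 + (1/9)·12 + (1/18)·15 + (1/36)·16 + (1/18)·18 + (1/18)·20 + (1/18)·24 + (1/36)·25 + (1/18)·30 + (1/36)·36 = 49/4
Expected profit = 49/4 − 2 = 41/4 ≈ $10.25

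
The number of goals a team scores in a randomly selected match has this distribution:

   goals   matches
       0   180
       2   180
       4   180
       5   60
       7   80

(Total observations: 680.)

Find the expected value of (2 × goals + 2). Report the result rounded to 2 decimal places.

7.71

Total = 680, so P(goals=0) = 180/680, etc.
E[2x+2] = (9/34)·2 + (9/34)·6 + (9/34)·10 + (3/34)·12 + (2/17)·16
     = 131/17 ≈ 7.71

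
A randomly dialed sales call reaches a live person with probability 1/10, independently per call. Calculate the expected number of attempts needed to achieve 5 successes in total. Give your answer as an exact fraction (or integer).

By linearity (sum of 5 independent geometric waits), E[trials] = 5/p = 5/(1/10) = 50.

50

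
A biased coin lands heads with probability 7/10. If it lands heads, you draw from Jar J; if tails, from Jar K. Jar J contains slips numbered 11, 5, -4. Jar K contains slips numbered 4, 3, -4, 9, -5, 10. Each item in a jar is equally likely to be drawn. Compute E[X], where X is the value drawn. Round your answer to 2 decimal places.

3.65

E[X | Jar J] = (11 + 5 − 4)/3 = 4
E[X | Jar K] = (4 + 3 − 4 + 9 − 5 + 10)/6 = 17/6
E[X] = (7/10)·4 + (3/10)·17/6 = 73/20 ≈ 3.65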